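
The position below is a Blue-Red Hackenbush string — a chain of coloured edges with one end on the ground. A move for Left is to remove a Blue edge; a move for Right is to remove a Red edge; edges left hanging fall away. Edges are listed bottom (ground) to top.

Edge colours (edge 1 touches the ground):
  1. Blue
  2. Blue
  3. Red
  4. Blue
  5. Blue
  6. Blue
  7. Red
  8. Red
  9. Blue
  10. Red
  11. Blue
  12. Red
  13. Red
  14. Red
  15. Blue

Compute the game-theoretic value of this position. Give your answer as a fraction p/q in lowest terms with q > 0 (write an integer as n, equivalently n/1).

15523/8192

Build G(s[:k]) for k = 1..15, string s = Blue Blue Red Blue Blue Blue Red Red Blue Red Blue Red Red Red Blue.
edge 1 of 15 (Blue): { 0 | — } ⇒ 1
edge 2 of 15 (Blue): { 0; 1 | — } ⇒ 2
edge 3 of 15 (Red): { 0; 1 | 2 } ⇒ 3/2
edge 4 of 15 (Blue): { 0; 1; 3/2 | 2 } ⇒ 7/4
edge 5 of 15 (Blue): { 0; 1; 3/2; 7/4 | 2 } ⇒ 15/8
edge 6 of 15 (Blue): { 0; 1; 3/2; 7/4; 15/8 | 2 } ⇒ 31/16
edge 7 of 15 (Red): { 0; 1; 3/2; 7/4; 15/8 | 31/16; 2 } ⇒ 61/32
edge 8 of 15 (Red): { 0; 1; 3/2; 7/4; 15/8 | 61/32; 31/16; 2 } ⇒ 121/64
edge 9 of 15 (Blue): { 0; 1; 3/2; 7/4; 15/8; 121/64 | 61/32; 31/16; 2 } ⇒ 243/128
edge 10 of 15 (Red): { 0; 1; 3/2; 7/4; 15/8; 121/64 | 243/128; 61/32; 31/16; 2 } ⇒ 485/256
edge 11 of 15 (Blue): { 0; 1; 3/2; 7/4; 15/8; 121/64; 485/256 | 243/128; 61/32; 31/16; 2 } ⇒ 971/512
edge 12 of 15 (Red): { 0; 1; 3/2; 7/4; 15/8; 121/64; 485/256 | 971/512; 243/128; 61/32; 31/16; 2 } ⇒ 1941/1024
edge 13 of 15 (Red): { 0; 1; 3/2; 7/4; 15/8; 121/64; 485/256 | 1941/1024; 971/512; 243/128; 61/32; 31/16; 2 } ⇒ 3881/2048
edge 14 of 15 (Red): { 0; 1; 3/2; 7/4; 15/8; 121/64; 485/256 | 3881/2048; 1941/1024; 971/512; 243/128; 61/32; 31/16; 2 } ⇒ 7761/4096
edge 15 of 15 (Blue): { 0; 1; 3/2; 7/4; 15/8; 121/64; 485/256; 7761/4096 | 3881/2048; 1941/1024; 971/512; 243/128; 61/32; 31/16; 2 } ⇒ 15523/8192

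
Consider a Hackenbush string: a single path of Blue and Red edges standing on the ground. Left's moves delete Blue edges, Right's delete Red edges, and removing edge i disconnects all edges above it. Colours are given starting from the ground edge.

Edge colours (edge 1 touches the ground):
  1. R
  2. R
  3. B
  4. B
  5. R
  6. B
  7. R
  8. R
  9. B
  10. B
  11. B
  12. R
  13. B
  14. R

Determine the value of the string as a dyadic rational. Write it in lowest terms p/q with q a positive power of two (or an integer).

-5515/4096

Build value(s[:k]) for k = 1..14, string s = R R B B R B R R B B B R B R.
edge 1 of 14 (R): { (no moves) | 0 } so -1
edge 2 of 14 (R): { (no moves) | -1 0 } so -2
edge 3 of 14 (B): { -2 | -1 0 } so -3/2
edge 4 of 14 (B): { -2 -3/2 | -1 0 } so -5/4
edge 5 of 14 (R): { -2 -3/2 | -5/4 -1 0 } so -11/8
edge 6 of 14 (B): { -2 -3/2 -11/8 | -5/4 -1 0 } so -21/16
edge 7 of 14 (R): { -2 -3/2 -11/8 | -21/16 -5/4 -1 0 } so -43/32
edge 8 of 14 (R): { -2 -3/2 -11/8 | -43/32 -21/16 -5/4 -1 0 } so -87/64
edge 9 of 14 (B): { -2 -3/2 -11/8 -87/64 | -43/32 -21/16 -5/4 -1 0 } so -173/128
edge 10 of 14 (B): { -2 -3/2 -11/8 -87/64 -173/128 | -43/32 -21/16 -5/4 -1 0 } so -345/256
edge 11 of 14 (B): { -2 -3/2 -11/8 -87/64 -173/128 -345/256 | -43/32 -21/16 -5/4 -1 0 } so -689/512
edge 12 of 14 (R): { -2 -3/2 -11/8 -87/64 -173/128 -345/256 | -689/512 -43/32 -21/16 -5/4 -1 0 } so -1379/1024
edge 13 of 14 (B): { -2 -3/2 -11/8 -87/64 -173/128 -345/256 -1379/1024 | -689/512 -43/32 -21/16 -5/4 -1 0 } so -2757/2048
edge 14 of 14 (R): { -2 -3/2 -11/8 -87/64 -173/128 -345/256 -1379/1024 | -2757/2048 -689/512 -43/32 -21/16 -5/4 -1 0 } so -5515/4096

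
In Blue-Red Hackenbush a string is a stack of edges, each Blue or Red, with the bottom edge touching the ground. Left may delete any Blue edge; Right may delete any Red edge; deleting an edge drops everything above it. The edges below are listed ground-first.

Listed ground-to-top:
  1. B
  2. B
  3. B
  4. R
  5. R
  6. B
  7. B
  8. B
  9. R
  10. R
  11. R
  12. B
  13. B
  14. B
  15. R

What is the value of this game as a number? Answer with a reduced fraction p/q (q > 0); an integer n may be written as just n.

10013/4096

Build g(s[:k]) for k = 1..15, string s = B B B R R B B B R R R B B B R.
1 of 15 · B · max L 0 · min R +∞ = 1
2 of 15 · BB · max L 1 · min R +∞ = 2
3 of 15 · BBB · max L 2 · min R +∞ = 3
4 of 15 · BBBR · max L 2 · min R 3 = 5/2
5 of 15 · BBBRR · max L 2 · min R 5/2 = 9/4
6 of 15 · BBBRRB · max L 9/4 · min R 5/2 = 19/8
7 of 15 · BBBRRBB · max L 19/8 · min R 5/2 = 39/16
8 of 15 · BBBRRBBB · max L 39/16 · min R 5/2 = 79/32
9 of 15 · BBBRRBBBR · max L 39/16 · min R 79/32 = 157/64
10 of 15 · BBBRRBBBRR · max L 39/16 · min R 157/64 = 313/128
11 of 15 · BBBRRBBBRRR · max L 39/16 · min R 313/128 = 625/256
12 of 15 · BBBRRBBBRRRB · max L 625/256 · min R 313/128 = 1251/512
13 of 15 · BBBRRBBBRRRBB · max L 1251/512 · min R 313/128 = 2503/1024
14 of 15 · BBBRRBBBRRRBBB · max L 2503/1024 · min R 313/128 = 5007/2048
15 of 15 · BBBRRBBBRRRBBBR · max L 2503/1024 · min R 5007/2048 = 10013/4096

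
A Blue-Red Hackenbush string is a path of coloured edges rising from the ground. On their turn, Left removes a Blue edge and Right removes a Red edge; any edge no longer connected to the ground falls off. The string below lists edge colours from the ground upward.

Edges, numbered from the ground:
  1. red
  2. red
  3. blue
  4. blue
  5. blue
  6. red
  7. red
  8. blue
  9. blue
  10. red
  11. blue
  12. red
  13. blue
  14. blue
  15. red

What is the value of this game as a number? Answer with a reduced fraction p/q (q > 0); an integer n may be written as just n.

-9811/8192

r: Left { (no moves) }, Right { 0 } gives simplest -1
rr: Left { (no moves) }, Right { -1 0 } gives simplest -2
rrb: Left { -2 }, Right { -1 0 } gives simplest -3/2
rrbb: Left { -2 -3/2 }, Right { -1 0 } gives simplest -5/4
rrbbb: Left { -2 -3/2 -5/4 }, Right { -1 0 } gives simplest -9/8
rrbbbr: Left { -2 -3/2 -5/4 }, Right { -9/8 -1 0 } gives simplest -19/16
rrbbbrr: Left { -2 -3/2 -5/4 }, Right { -19/16 -9/8 -1 0 } gives simplest -39/32
rrbbbrrb: Left { -2 -3/2 -5/4 -39/32 }, Right { -19/16 -9/8 -1 0 } gives simplest -77/64
rrbbbrrbb: Left { -2 -3/2 -5/4 -39/32 -77/64 }, Right { -19/16 -9/8 -1 0 } gives simplest -153/128
rrbbbrrbbr: Left { -2 -3/2 -5/4 -39/32 -77/64 }, Right { -153/128 -19/16 -9/8 -1 0 } gives simplest -307/256
rrbbbrrbbrb: Left { -2 -3/2 -5/4 -39/32 -77/64 -307/256 }, Right { -153/128 -19/16 -9/8 -1 0 } gives simplest -613/512
rrbbbrrbbrbr: Left { -2 -3/2 -5/4 -39/32 -77/64 -307/256 }, Right { -613/512 -153/128 -19/16 -9/8 -1 0 } gives simplest -1227/1024
rrbbbrrbbrbrb: Left { -2 -3/2 -5/4 -39/32 -77/64 -307/256 -1227/1024 }, Right { -613/512 -153/128 -19/16 -9/8 -1 0 } gives simplest -2453/2048
rrbbbrrbbrbrbb: Left { -2 -3/2 -5/4 -39/32 -77/64 -307/256 -1227/1024 -2453/2048 }, Right { -613/512 -153/128 -19/16 -9/8 -1 0 } gives simplest -4905/4096
rrbbbrrbbrbrbbr: Left { -2 -3/2 -5/4 -39/32 -77/64 -307/256 -1227/1024 -2453/2048 }, Right { -4905/4096 -613/512 -153/128 -19/16 -9/8 -1 0 } gives simplest -9811/8192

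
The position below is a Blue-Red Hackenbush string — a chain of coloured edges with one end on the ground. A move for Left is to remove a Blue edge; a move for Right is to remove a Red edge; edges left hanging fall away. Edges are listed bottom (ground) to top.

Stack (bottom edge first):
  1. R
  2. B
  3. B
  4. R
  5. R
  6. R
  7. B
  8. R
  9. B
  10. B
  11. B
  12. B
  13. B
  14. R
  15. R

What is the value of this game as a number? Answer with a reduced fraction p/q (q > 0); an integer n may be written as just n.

Recurse on prefixes of the 15-edge string R B B R R R B R B B B B B R R:
edge 1 of 15 (R): {  | 0 } — -1
edge 2 of 15 (B): { -1 | 0 } — -1/2
edge 3 of 15 (B): { -1 -1/2 | 0 } — -1/4
edge 4 of 15 (R): { -1 -1/2 | -1/4 0 } — -3/8
edge 5 of 15 (R): { -1 -1/2 | -3/8 -1/4 0 } — -7/16
edge 6 of 15 (R): { -1 -1/2 | -7/16 -3/8 -1/4 0 } — -15/32
edge 7 of 15 (B): { -1 -1/2 -15/32 | -7/16 -3/8 -1/4 0 } — -29/64
edge 8 of 15 (R): { -1 -1/2 -15/32 | -29/64 -7/16 -3/8 -1/4 0 } — -59/128
edge 9 of 15 (B): { -1 -1/2 -15/32 -59/128 | -29/64 -7/16 -3/8 -1/4 0 } — -117/256
edge 10 of 15 (B): { -1 -1/2 -15/32 -59/128 -117/256 | -29/64 -7/16 -3/8 -1/4 0 } — -233/512
edge 11 of 15 (B): { -1 -1/2 -15/32 -59/128 -117/256 -233/512 | -29/64 -7/16 -3/8 -1/4 0 } — -465/1024
edge 12 of 15 (B): { -1 -1/2 -15/32 -59/128 -117/256 -233/512 -465/1024 | -29/64 -7/16 -3/8 -1/4 0 } — -929/2048
edge 13 of 15 (B): { -1 -1/2 -15/32 -59/128 -117/256 -233/512 -465/1024 -929/2048 | -29/64 -7/16 -3/8 -1/4 0 } — -1857/4096
edge 14 of 15 (R): { -1 -1/2 -15/32 -59/128 -117/256 -233/512 -465/1024 -929/2048 | -1857/4096 -29/64 -7/16 -3/8 -1/4 0 } — -3715/8192
edge 15 of 15 (R): { -1 -1/2 -15/32 -59/128 -117/256 -233/512 -465/1024 -929/2048 | -3715/8192 -1857/4096 -29/64 -7/16 -3/8 -1/4 0 } — -7431/16384

-7431/16384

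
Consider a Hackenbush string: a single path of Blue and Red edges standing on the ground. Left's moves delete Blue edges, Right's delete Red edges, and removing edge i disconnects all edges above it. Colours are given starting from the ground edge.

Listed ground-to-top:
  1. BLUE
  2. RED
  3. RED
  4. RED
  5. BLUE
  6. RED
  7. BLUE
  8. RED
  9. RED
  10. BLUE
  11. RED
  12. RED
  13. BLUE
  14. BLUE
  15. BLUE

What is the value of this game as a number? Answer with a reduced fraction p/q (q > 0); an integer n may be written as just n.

Prefix values for BLUE RED RED RED BLUE RED BLUE RED RED BLUE RED RED BLUE BLUE BLUE via {L|R} + simplicity:
B: Left { 0 }, Right { · } -> simplest 1
BR: Left { 0 }, Right { 1 } -> simplest 1/2
BRR: Left { 0 }, Right { 1/2 1 } -> simplest 1/4
BRRR: Left { 0 }, Right { 1/4 1/2 1 } -> simplest 1/8
BRRRB: Left { 0 1/8 }, Right { 1/4 1/2 1 } -> simplest 3/16
BRRRBR: Left { 0 1/8 }, Right { 3/16 1/4 1/2 1 } -> simplest 5/32
BRRRBRB: Left { 0 1/8 5/32 }, Right { 3/16 1/4 1/2 1 } -> simplest 11/64
BRRRBRBR: Left { 0 1/8 5/32 }, Right { 11/64 3/16 1/4 1/2 1 } -> simplest 21/128
BRRRBRBRR: Left { 0 1/8 5/32 }, Right { 21/128 11/64 3/16 1/4 1/2 1 } -> simplest 41/256
BRRRBRBRRB: Left { 0 1/8 5/32 41/256 }, Right { 21/128 11/64 3/16 1/4 1/2 1 } -> simplest 83/512
BRRRBRBRRBR: Left { 0 1/8 5/32 41/256 }, Right { 83/512 21/128 11/64 3/16 1/4 1/2 1 } -> simplest 165/1024
BRRRBRBRRBRR: Left { 0 1/8 5/32 41/256 }, Right { 165/1024 83/512 21/128 11/64 3/16 1/4 1/2 1 } -> simplest 329/2048
BRRRBRBRRBRRB: Left { 0 1/8 5/32 41/256 329/2048 }, Right { 165/1024 83/512 21/128 11/64 3/16 1/4 1/2 1 } -> simplest 659/4096
BRRRBRBRRBRRBB: Left { 0 1/8 5/32 41/256 329/2048 659/4096 }, Right { 165/1024 83/512 21/128 11/64 3/16 1/4 1/2 1 } -> simplest 1319/8192
BRRRBRBRRBRRBBB: Left { 0 1/8 5/32 41/256 329/2048 659/4096 1319/8192 }, Right { 165/1024 83/512 21/128 11/64 3/16 1/4 1/2 1 } -> simplest 2639/16384

2639/16384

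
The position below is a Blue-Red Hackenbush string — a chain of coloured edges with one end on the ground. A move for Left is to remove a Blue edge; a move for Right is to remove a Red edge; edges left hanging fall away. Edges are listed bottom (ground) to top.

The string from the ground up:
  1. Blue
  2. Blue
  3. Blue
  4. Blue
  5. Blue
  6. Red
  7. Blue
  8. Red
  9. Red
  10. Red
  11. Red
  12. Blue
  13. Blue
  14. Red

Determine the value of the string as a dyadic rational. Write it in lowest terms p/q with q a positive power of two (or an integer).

2317/512

step 1: add Blue to get B; options L={ 0 } R={ none } ⇒ 1
step 2: add Blue to get BB; options L={ 0, 1 } R={ none } ⇒ 2
step 3: add Blue to get BBB; options L={ 0, 1, 2 } R={ none } ⇒ 3
step 4: add Blue to get BBBB; options L={ 0, 1, 2, 3 } R={ none } ⇒ 4
step 5: add Blue to get BBBBB; options L={ 0, 1, 2, 3, 4 } R={ none } ⇒ 5
step 6: add Red to get BBBBBR; options L={ 0, 1, 2, 3, 4 } R={ 5 } ⇒ 9/2
step 7: add Blue to get BBBBBRB; options L={ 0, 1, 2, 3, 4, 9/2 } R={ 5 } ⇒ 19/4
step 8: add Red to get BBBBBRBR; options L={ 0, 1, 2, 3, 4, 9/2 } R={ 19/4, 5 } ⇒ 37/8
step 9: add Red to get BBBBBRBRR; options L={ 0, 1, 2, 3, 4, 9/2 } R={ 37/8, 19/4, 5 } ⇒ 73/16
step 10: add Red to get BBBBBRBRRR; options L={ 0, 1, 2, 3, 4, 9/2 } R={ 73/16, 37/8, 19/4, 5 } ⇒ 145/32
step 11: add Red to get BBBBBRBRRRR; options L={ 0, 1, 2, 3, 4, 9/2 } R={ 145/32, 73/16, 37/8, 19/4, 5 } ⇒ 289/64
step 12: add Blue to get BBBBBRBRRRRB; options L={ 0, 1, 2, 3, 4, 9/2, 289/64 } R={ 145/32, 73/16, 37/8, 19/4, 5 } ⇒ 579/128
step 13: add Blue to get BBBBBRBRRRRBB; options L={ 0, 1, 2, 3, 4, 9/2, 289/64, 579/128 } R={ 145/32, 73/16, 37/8, 19/4, 5 } ⇒ 1159/256
step 14: add Red to get BBBBBRBRRRRBBR; options L={ 0, 1, 2, 3, 4, 9/2, 289/64, 579/128 } R={ 1159/256, 145/32, 73/16, 37/8, 19/4, 5 } ⇒ 2317/512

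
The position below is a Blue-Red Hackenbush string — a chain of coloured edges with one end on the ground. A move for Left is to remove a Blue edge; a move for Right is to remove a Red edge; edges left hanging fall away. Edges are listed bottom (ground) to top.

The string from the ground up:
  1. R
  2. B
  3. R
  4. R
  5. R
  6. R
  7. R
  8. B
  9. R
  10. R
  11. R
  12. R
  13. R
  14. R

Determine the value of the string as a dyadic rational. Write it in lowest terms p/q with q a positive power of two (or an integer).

Recurse on prefixes of the 14-edge string R B R R R R R B R R R R R R:
R: Left {  }, Right { 0 } = simplest -1
RB: Left { -1 }, Right { 0 } = simplest -1/2
RBR: Left { -1 }, Right { -1/2 0 } = simplest -3/4
RBRR: Left { -1 }, Right { -3/4 -1/2 0 } = simplest -7/8
RBRRR: Left { -1 }, Right { -7/8 -3/4 -1/2 0 } = simplest -15/16
RBRRRR: Left { -1 }, Right { -15/16 -7/8 -3/4 -1/2 0 } = simplest -31/32
RBRRRRR: Left { -1 }, Right { -31/32 -15/16 -7/8 -3/4 -1/2 0 } = simplest -63/64
RBRRRRRB: Left { -1 -63/64 }, Right { -31/32 -15/16 -7/8 -3/4 -1/2 0 } = simplest -125/128
RBRRRRRBR: Left { -1 -63/64 }, Right { -125/128 -31/32 -15/16 -7/8 -3/4 -1/2 0 } = simplest -251/256
RBRRRRRBRR: Left { -1 -63/64 }, Right { -251/256 -125/128 -31/32 -15/16 -7/8 -3/4 -1/2 0 } = simplest -503/512
RBRRRRRBRRR: Left { -1 -63/64 }, Right { -503/512 -251/256 -125/128 -31/32 -15/16 -7/8 -3/4 -1/2 0 } = simplest -1007/1024
RBRRRRRBRRRR: Left { -1 -63/64 }, Right { -1007/1024 -503/512 -251/256 -125/128 -31/32 -15/16 -7/8 -3/4 -1/2 0 } = simplest -2015/2048
RBRRRRRBRRRRR: Left { -1 -63/64 }, Right { -2015/2048 -1007/1024 -503/512 -251/256 -125/128 -31/32 -15/16 -7/8 -3/4 -1/2 0 } = simplest -4031/4096
RBRRRRRBRRRRRR: Left { -1 -63/64 }, Right { -4031/4096 -2015/2048 -1007/1024 -503/512 -251/256 -125/128 -31/32 -15/16 -7/8 -3/4 -1/2 0 } = simplest -8063/8192

-8063/8192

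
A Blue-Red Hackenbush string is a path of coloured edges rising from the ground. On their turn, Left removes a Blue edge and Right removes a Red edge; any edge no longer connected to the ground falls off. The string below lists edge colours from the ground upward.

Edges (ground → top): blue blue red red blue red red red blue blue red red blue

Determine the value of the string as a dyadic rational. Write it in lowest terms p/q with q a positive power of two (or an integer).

Prefix values for blue blue red red blue red red red blue blue red red blue via {L|R} + simplicity:
edge 1 of 13 (blue): { 0 | none } -> 1
edge 2 of 13 (blue): { 0, 1 | none } -> 2
edge 3 of 13 (red): { 0, 1 | 2 } -> 3/2
edge 4 of 13 (red): { 0, 1 | 3/2, 2 } -> 5/4
edge 5 of 13 (blue): { 0, 1, 5/4 | 3/2, 2 } -> 11/8
edge 6 of 13 (red): { 0, 1, 5/4 | 11/8, 3/2, 2 } -> 21/16
edge 7 of 13 (red): { 0, 1, 5/4 | 21/16, 11/8, 3/2, 2 } -> 41/32
edge 8 of 13 (red): { 0, 1, 5/4 | 41/32, 21/16, 11/8, 3/2, 2 } -> 81/64
edge 9 of 13 (blue): { 0, 1, 5/4, 81/64 | 41/32, 21/16, 11/8, 3/2, 2 } -> 163/128
edge 10 of 13 (blue): { 0, 1, 5/4, 81/64, 163/128 | 41/32, 21/16, 11/8, 3/2, 2 } -> 327/256
edge 11 of 13 (red): { 0, 1, 5/4, 81/64, 163/128 | 327/256, 41/32, 21/16, 11/8, 3/2, 2 } -> 653/512
edge 12 of 13 (red): { 0, 1, 5/4, 81/64, 163/128 | 653/512, 327/256, 41/32, 21/16, 11/8, 3/2, 2 } -> 1305/1024
edge 13 of 13 (blue): { 0, 1, 5/4, 81/64, 163/128, 1305/1024 | 653/512, 327/256, 41/32, 21/16, 11/8, 3/2, 2 } -> 2611/2048

2611/2048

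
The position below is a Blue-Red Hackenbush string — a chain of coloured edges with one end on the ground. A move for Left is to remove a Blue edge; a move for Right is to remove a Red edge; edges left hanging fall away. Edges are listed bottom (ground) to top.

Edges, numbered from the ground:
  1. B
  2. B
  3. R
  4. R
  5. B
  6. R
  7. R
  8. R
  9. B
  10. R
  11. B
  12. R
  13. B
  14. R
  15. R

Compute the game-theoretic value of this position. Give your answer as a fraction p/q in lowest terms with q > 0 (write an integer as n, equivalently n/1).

10409/8192

edge 1 of 15 (B): { 0 | none } -> 1
edge 2 of 15 (B): { 0,1 | none } -> 2
edge 3 of 15 (R): { 0,1 | 2 } -> 3/2
edge 4 of 15 (R): { 0,1 | 3/2,2 } -> 5/4
edge 5 of 15 (B): { 0,1,5/4 | 3/2,2 } -> 11/8
edge 6 of 15 (R): { 0,1,5/4 | 11/8,3/2,2 } -> 21/16
edge 7 of 15 (R): { 0,1,5/4 | 21/16,11/8,3/2,2 } -> 41/32
edge 8 of 15 (R): { 0,1,5/4 | 41/32,21/16,11/8,3/2,2 } -> 81/64
edge 9 of 15 (B): { 0,1,5/4,81/64 | 41/32,21/16,11/8,3/2,2 } -> 163/128
edge 10 of 15 (R): { 0,1,5/4,81/64 | 163/128,41/32,21/16,11/8,3/2,2 } -> 325/256
edge 11 of 15 (B): { 0,1,5/4,81/64,325/256 | 163/128,41/32,21/16,11/8,3/2,2 } -> 651/512
edge 12 of 15 (R): { 0,1,5/4,81/64,325/256 | 651/512,163/128,41/32,21/16,11/8,3/2,2 } -> 1301/1024
edge 13 of 15 (B): { 0,1,5/4,81/64,325/256,1301/1024 | 651/512,163/128,41/32,21/16,11/8,3/2,2 } -> 2603/2048
edge 14 of 15 (R): { 0,1,5/4,81/64,325/256,1301/1024 | 2603/2048,651/512,163/128,41/32,21/16,11/8,3/2,2 } -> 5205/4096
edge 15 of 15 (R): { 0,1,5/4,81/64,325/256,1301/1024 | 5205/4096,2603/2048,651/512,163/128,41/32,21/16,11/8,3/2,2 } -> 10409/8192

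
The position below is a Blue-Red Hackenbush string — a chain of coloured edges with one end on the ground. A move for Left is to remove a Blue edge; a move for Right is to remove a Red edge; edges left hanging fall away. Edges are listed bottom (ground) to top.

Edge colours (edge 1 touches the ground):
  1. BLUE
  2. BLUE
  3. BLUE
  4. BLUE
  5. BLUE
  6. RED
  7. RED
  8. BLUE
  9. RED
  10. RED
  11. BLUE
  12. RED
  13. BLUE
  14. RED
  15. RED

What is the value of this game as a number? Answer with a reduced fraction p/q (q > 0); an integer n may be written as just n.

value(B) = { 0 | none } — 1
value(BB) = { 0, 1 | none } — 2
value(BBB) = { 0, 1, 2 | none } — 3
value(BBBB) = { 0, 1, 2, 3 | none } — 4
value(BBBBB) = { 0, 1, 2, 3, 4 | none } — 5
value(BBBBBR) = { 0, 1, 2, 3, 4 | 5 } — 9/2
value(BBBBBRR) = { 0, 1, 2, 3, 4 | 9/2, 5 } — 17/4
value(BBBBBRRB) = { 0, 1, 2, 3, 4, 17/4 | 9/2, 5 } — 35/8
value(BBBBBRRBR) = { 0, 1, 2, 3, 4, 17/4 | 35/8, 9/2, 5 } — 69/16
value(BBBBBRRBRR) = { 0, 1, 2, 3, 4, 17/4 | 69/16, 35/8, 9/2, 5 } — 137/32
value(BBBBBRRBRRB) = { 0, 1, 2, 3, 4, 17/4, 137/32 | 69/16, 35/8, 9/2, 5 } — 275/64
value(BBBBBRRBRRBR) = { 0, 1, 2, 3, 4, 17/4, 137/32 | 275/64, 69/16, 35/8, 9/2, 5 } — 549/128
value(BBBBBRRBRRBRB) = { 0, 1, 2, 3, 4, 17/4, 137/32, 549/128 | 275/64, 69/16, 35/8, 9/2, 5 } — 1099/256
value(BBBBBRRBRRBRBR) = { 0, 1, 2, 3, 4, 17/4, 137/32, 549/128 | 1099/256, 275/64, 69/16, 35/8, 9/2, 5 } — 2197/512
value(BBBBBRRBRRBRBRR) = { 0, 1, 2, 3, 4, 17/4, 137/32, 549/128 | 2197/512, 1099/256, 275/64, 69/16, 35/8, 9/2, 5 } — 4393/1024

4393/1024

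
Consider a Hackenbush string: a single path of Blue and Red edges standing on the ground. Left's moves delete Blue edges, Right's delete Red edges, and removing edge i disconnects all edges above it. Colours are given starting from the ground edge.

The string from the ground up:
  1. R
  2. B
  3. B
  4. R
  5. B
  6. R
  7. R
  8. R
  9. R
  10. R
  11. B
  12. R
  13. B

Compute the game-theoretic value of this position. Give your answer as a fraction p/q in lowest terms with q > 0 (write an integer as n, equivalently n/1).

-1525/4096

Prefix values for R B B R B R R R R R B R B via {L|R} + simplicity:
1 of 13 · R · max L −∞ · min R 0 ⇒ -1
2 of 13 · RB · max L -1 · min R 0 ⇒ -1/2
3 of 13 · RBB · max L -1/2 · min R 0 ⇒ -1/4
4 of 13 · RBBR · max L -1/2 · min R -1/4 ⇒ -3/8
5 of 13 · RBBRB · max L -3/8 · min R -1/4 ⇒ -5/16
6 of 13 · RBBRBR · max L -3/8 · min R -5/16 ⇒ -11/32
7 of 13 · RBBRBRR · max L -3/8 · min R -11/32 ⇒ -23/64
8 of 13 · RBBRBRRR · max L -3/8 · min R -23/64 ⇒ -47/128
9 of 13 · RBBRBRRRR · max L -3/8 · min R -47/128 ⇒ -95/256
10 of 13 · RBBRBRRRRR · max L -3/8 · min R -95/256 ⇒ -191/512
11 of 13 · RBBRBRRRRRB · max L -191/512 · min R -95/256 ⇒ -381/1024
12 of 13 · RBBRBRRRRRBR · max L -191/512 · min R -381/1024 ⇒ -763/2048
13 of 13 · RBBRBRRRRRBRB · max L -763/2048 · min R -381/1024 ⇒ -1525/4096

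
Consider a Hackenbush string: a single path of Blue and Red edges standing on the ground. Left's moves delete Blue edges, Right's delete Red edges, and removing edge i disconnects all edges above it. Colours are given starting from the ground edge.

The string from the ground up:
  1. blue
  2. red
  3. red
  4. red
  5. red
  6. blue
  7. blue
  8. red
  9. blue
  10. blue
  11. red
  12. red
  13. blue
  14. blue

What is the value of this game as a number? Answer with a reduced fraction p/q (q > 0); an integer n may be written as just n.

871/8192

step 1: add blue to get b; options L={ 0 } R={ · } gives 1
step 2: add red to get br; options L={ 0 } R={ 1 } gives 1/2
step 3: add red to get brr; options L={ 0 } R={ 1/2,1 } gives 1/4
step 4: add red to get brrr; options L={ 0 } R={ 1/4,1/2,1 } gives 1/8
step 5: add red to get brrrr; options L={ 0 } R={ 1/8,1/4,1/2,1 } gives 1/16
step 6: add blue to get brrrrb; options L={ 0,1/16 } R={ 1/8,1/4,1/2,1 } gives 3/32
step 7: add blue to get brrrrbb; options L={ 0,1/16,3/32 } R={ 1/8,1/4,1/2,1 } gives 7/64
step 8: add red to get brrrrbbr; options L={ 0,1/16,3/32 } R={ 7/64,1/8,1/4,1/2,1 } gives 13/128
step 9: add blue to get brrrrbbrb; options L={ 0,1/16,3/32,13/128 } R={ 7/64,1/8,1/4,1/2,1 } gives 27/256
step 10: add blue to get brrrrbbrbb; options L={ 0,1/16,3/32,13/128,27/256 } R={ 7/64,1/8,1/4,1/2,1 } gives 55/512
step 11: add red to get brrrrbbrbbr; options L={ 0,1/16,3/32,13/128,27/256 } R={ 55/512,7/64,1/8,1/4,1/2,1 } gives 109/1024
step 12: add red to get brrrrbbrbbrr; options L={ 0,1/16,3/32,13/128,27/256 } R={ 109/1024,55/512,7/64,1/8,1/4,1/2,1 } gives 217/2048
step 13: add blue to get brrrrbbrbbrrb; options L={ 0,1/16,3/32,13/128,27/256,217/2048 } R={ 109/1024,55/512,7/64,1/8,1/4,1/2,1 } gives 435/4096
step 14: add blue to get brrrrbbrbbrrbb; options L={ 0,1/16,3/32,13/128,27/256,217/2048,435/4096 } R={ 109/1024,55/512,7/64,1/8,1/4,1/2,1 } gives 871/8192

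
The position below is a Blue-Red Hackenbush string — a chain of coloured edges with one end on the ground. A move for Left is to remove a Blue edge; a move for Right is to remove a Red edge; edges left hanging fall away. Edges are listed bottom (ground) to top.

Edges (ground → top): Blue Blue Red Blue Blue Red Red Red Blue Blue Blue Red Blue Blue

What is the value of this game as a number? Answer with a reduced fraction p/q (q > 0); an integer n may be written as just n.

7287/4096

Build G(s[:k]) for k = 1..14, string s = Blue Blue Red Blue Blue Red Red Red Blue Blue Blue Red Blue Blue.
edge 1 of 14 (Blue): { 0 | · } = 1
edge 2 of 14 (Blue): { 0,1 | · } = 2
edge 3 of 14 (Red): { 0,1 | 2 } = 3/2
edge 4 of 14 (Blue): { 0,1,3/2 | 2 } = 7/4
edge 5 of 14 (Blue): { 0,1,3/2,7/4 | 2 } = 15/8
edge 6 of 14 (Red): { 0,1,3/2,7/4 | 15/8,2 } = 29/16
edge 7 of 14 (Red): { 0,1,3/2,7/4 | 29/16,15/8,2 } = 57/32
edge 8 of 14 (Red): { 0,1,3/2,7/4 | 57/32,29/16,15/8,2 } = 113/64
edge 9 of 14 (Blue): { 0,1,3/2,7/4,113/64 | 57/32,29/16,15/8,2 } = 227/128
edge 10 of 14 (Blue): { 0,1,3/2,7/4,113/64,227/128 | 57/32,29/16,15/8,2 } = 455/256
edge 11 of 14 (Blue): { 0,1,3/2,7/4,113/64,227/128,455/256 | 57/32,29/16,15/8,2 } = 911/512
edge 12 of 14 (Red): { 0,1,3/2,7/4,113/64,227/128,455/256 | 911/512,57/32,29/16,15/8,2 } = 1821/1024
edge 13 of 14 (Blue): { 0,1,3/2,7/4,113/64,227/128,455/256,1821/1024 | 911/512,57/32,29/16,15/8,2 } = 3643/2048
edge 14 of 14 (Blue): { 0,1,3/2,7/4,113/64,227/128,455/256,1821/1024,3643/2048 | 911/512,57/32,29/16,15/8,2 } = 7287/4096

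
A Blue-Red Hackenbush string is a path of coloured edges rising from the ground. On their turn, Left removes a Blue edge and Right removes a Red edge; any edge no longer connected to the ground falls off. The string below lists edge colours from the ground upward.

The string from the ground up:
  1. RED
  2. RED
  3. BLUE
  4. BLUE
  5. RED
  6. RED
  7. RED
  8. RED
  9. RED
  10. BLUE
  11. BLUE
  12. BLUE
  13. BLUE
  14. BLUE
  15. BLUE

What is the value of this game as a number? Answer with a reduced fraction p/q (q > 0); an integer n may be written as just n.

v(R) = { — | 0 } so -1
v(RR) = { — | -1 0 } so -2
v(RRB) = { -2 | -1 0 } so -3/2
v(RRBB) = { -2 -3/2 | -1 0 } so -5/4
v(RRBBR) = { -2 -3/2 | -5/4 -1 0 } so -11/8
v(RRBBRR) = { -2 -3/2 | -11/8 -5/4 -1 0 } so -23/16
v(RRBBRRR) = { -2 -3/2 | -23/16 -11/8 -5/4 -1 0 } so -47/32
v(RRBBRRRR) = { -2 -3/2 | -47/32 -23/16 -11/8 -5/4 -1 0 } so -95/64
v(RRBBRRRRR) = { -2 -3/2 | -95/64 -47/32 -23/16 -11/8 -5/4 -1 0 } so -191/128
v(RRBBRRRRRB) = { -2 -3/2 -191/128 | -95/64 -47/32 -23/16 -11/8 -5/4 -1 0 } so -381/256
v(RRBBRRRRRBB) = { -2 -3/2 -191/128 -381/256 | -95/64 -47/32 -23/16 -11/8 -5/4 -1 0 } so -761/512
v(RRBBRRRRRBBB) = { -2 -3/2 -191/128 -381/256 -761/512 | -95/64 -47/32 -23/16 -11/8 -5/4 -1 0 } so -1521/1024
v(RRBBRRRRRBBBB) = { -2 -3/2 -191/128 -381/256 -761/512 -1521/1024 | -95/64 -47/32 -23/16 -11/8 -5/4 -1 0 } so -3041/2048
v(RRBBRRRRRBBBBB) = { -2 -3/2 -191/128 -381/256 -761/512 -1521/1024 -3041/2048 | -95/64 -47/32 -23/16 -11/8 -5/4 -1 0 } so -6081/4096
v(RRBBRRRRRBBBBBB) = { -2 -3/2 -191/128 -381/256 -761/512 -1521/1024 -3041/2048 -6081/4096 | -95/64 -47/32 -23/16 -11/8 -5/4 -1 0 } so -12161/8192

-12161/8192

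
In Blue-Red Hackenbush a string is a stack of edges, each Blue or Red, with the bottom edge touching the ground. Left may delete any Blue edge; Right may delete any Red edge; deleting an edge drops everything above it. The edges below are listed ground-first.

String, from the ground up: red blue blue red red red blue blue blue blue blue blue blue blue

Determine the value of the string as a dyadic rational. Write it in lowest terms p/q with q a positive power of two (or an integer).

-3585/8192

Prefix values for red blue blue red red red blue blue blue blue blue blue blue blue via {L|R} + simplicity:
1 of 14 · r · max L −∞ · min R 0 gives -1
2 of 14 · rb · max L -1 · min R 0 gives -1/2
3 of 14 · rbb · max L -1/2 · min R 0 gives -1/4
4 of 14 · rbbr · max L -1/2 · min R -1/4 gives -3/8
5 of 14 · rbbrr · max L -1/2 · min R -3/8 gives -7/16
6 of 14 · rbbrrr · max L -1/2 · min R -7/16 gives -15/32
7 of 14 · rbbrrrb · max L -15/32 · min R -7/16 gives -29/64
8 of 14 · rbbrrrbb · max L -29/64 · min R -7/16 gives -57/128
9 of 14 · rbbrrrbbb · max L -57/128 · min R -7/16 gives -113/256
10 of 14 · rbbrrrbbbb · max L -113/256 · min R -7/16 gives -225/512
11 of 14 · rbbrrrbbbbb · max L -225/512 · min R -7/16 gives -449/1024
12 of 14 · rbbrrrbbbbbb · max L -449/1024 · min R -7/16 gives -897/2048
13 of 14 · rbbrrrbbbbbbb · max L -897/2048 · min R -7/16 gives -1793/4096
14 of 14 · rbbrrrbbbbbbbb · max L -1793/4096 · min R -7/16 gives -3585/8192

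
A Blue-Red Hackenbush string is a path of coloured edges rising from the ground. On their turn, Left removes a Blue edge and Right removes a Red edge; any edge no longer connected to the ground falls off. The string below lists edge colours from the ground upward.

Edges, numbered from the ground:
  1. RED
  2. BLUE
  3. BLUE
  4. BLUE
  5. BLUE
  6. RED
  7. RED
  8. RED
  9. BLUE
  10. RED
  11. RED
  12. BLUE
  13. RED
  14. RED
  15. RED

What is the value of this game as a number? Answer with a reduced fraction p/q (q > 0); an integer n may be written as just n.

1 of 15 · R · max L −∞ · min R 0 — -1
2 of 15 · RB · max L -1 · min R 0 — -1/2
3 of 15 · RBB · max L -1/2 · min R 0 — -1/4
4 of 15 · RBBB · max L -1/4 · min R 0 — -1/8
5 of 15 · RBBBB · max L -1/8 · min R 0 — -1/16
6 of 15 · RBBBBR · max L -1/8 · min R -1/16 — -3/32
7 of 15 · RBBBBRR · max L -1/8 · min R -3/32 — -7/64
8 of 15 · RBBBBRRR · max L -1/8 · min R -7/64 — -15/128
9 of 15 · RBBBBRRRB · max L -15/128 · min R -7/64 — -29/256
10 of 15 · RBBBBRRRBR · max L -15/128 · min R -29/256 — -59/512
11 of 15 · RBBBBRRRBRR · max L -15/128 · min R -59/512 — -119/1024
12 of 15 · RBBBBRRRBRRB · max L -119/1024 · min R -59/512 — -237/2048
13 of 15 · RBBBBRRRBRRBR · max L -119/1024 · min R -237/2048 — -475/4096
14 of 15 · RBBBBRRRBRRBRR · max L -119/1024 · min R -475/4096 — -951/8192
15 of 15 · RBBBBRRRBRRBRRR · max L -119/1024 · min R -951/8192 — -1903/16384

-1903/16384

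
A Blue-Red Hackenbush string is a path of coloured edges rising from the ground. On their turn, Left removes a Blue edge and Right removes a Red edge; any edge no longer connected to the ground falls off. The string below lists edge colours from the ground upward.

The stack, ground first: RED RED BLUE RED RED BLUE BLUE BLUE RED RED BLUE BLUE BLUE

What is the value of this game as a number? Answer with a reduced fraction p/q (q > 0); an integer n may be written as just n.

-3633/2048

step 1: add RED to get R; options L={ none } R={ 0 } — -1
step 2: add RED to get RR; options L={ none } R={ -1; 0 } — -2
step 3: add BLUE to get RRB; options L={ -2 } R={ -1; 0 } — -3/2
step 4: add RED to get RRBR; options L={ -2 } R={ -3/2; -1; 0 } — -7/4
step 5: add RED to get RRBRR; options L={ -2 } R={ -7/4; -3/2; -1; 0 } — -15/8
step 6: add BLUE to get RRBRRB; options L={ -2; -15/8 } R={ -7/4; -3/2; -1; 0 } — -29/16
step 7: add BLUE to get RRBRRBB; options L={ -2; -15/8; -29/16 } R={ -7/4; -3/2; -1; 0 } — -57/32
step 8: add BLUE to get RRBRRBBB; options L={ -2; -15/8; -29/16; -57/32 } R={ -7/4; -3/2; -1; 0 } — -113/64
step 9: add RED to get RRBRRBBBR; options L={ -2; -15/8; -29/16; -57/32 } R={ -113/64; -7/4; -3/2; -1; 0 } — -227/128
step 10: add RED to get RRBRRBBBRR; options L={ -2; -15/8; -29/16; -57/32 } R={ -227/128; -113/64; -7/4; -3/2; -1; 0 } — -455/256
step 11: add BLUE to get RRBRRBBBRRB; options L={ -2; -15/8; -29/16; -57/32; -455/256 } R={ -227/128; -113/64; -7/4; -3/2; -1; 0 } — -909/512
step 12: add BLUE to get RRBRRBBBRRBB; options L={ -2; -15/8; -29/16; -57/32; -455/256; -909/512 } R={ -227/128; -113/64; -7/4; -3/2; -1; 0 } — -1817/1024
step 13: add BLUE to get RRBRRBBBRRBBB; options L={ -2; -15/8; -29/16; -57/32; -455/256; -909/512; -1817/1024 } R={ -227/128; -113/64; -7/4; -3/2; -1; 0 } — -3633/2048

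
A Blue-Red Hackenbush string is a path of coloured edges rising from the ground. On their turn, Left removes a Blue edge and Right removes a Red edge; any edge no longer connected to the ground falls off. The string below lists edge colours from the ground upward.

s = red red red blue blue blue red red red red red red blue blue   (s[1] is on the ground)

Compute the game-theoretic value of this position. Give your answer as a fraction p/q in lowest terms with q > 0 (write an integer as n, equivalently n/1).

Build g(s[:k]) for k = 1..14, string s = red red red blue blue blue red red red red red red blue blue.
1 of 14 · r · max L −∞ · min R 0 so -1
2 of 14 · rr · max L −∞ · min R -1 so -2
3 of 14 · rrr · max L −∞ · min R -2 so -3
4 of 14 · rrrb · max L -3 · min R -2 so -5/2
5 of 14 · rrrbb · max L -5/2 · min R -2 so -9/4
6 of 14 · rrrbbb · max L -9/4 · min R -2 so -17/8
7 of 14 · rrrbbbr · max L -9/4 · min R -17/8 so -35/16
8 of 14 · rrrbbbrr · max L -9/4 · min R -35/16 so -71/32
9 of 14 · rrrbbbrrr · max L -9/4 · min R -71/32 so -143/64
10 of 14 · rrrbbbrrrr · max L -9/4 · min R -143/64 so -287/128
11 of 14 · rrrbbbrrrrr · max L -9/4 · min R -287/128 so -575/256
12 of 14 · rrrbbbrrrrrr · max L -9/4 · min R -575/256 so -1151/512
13 of 14 · rrrbbbrrrrrrb · max L -1151/512 · min R -575/256 so -2301/1024
14 of 14 · rrrbbbrrrrrrbb · max L -2301/1024 · min R -575/256 so -4601/2048

-4601/2048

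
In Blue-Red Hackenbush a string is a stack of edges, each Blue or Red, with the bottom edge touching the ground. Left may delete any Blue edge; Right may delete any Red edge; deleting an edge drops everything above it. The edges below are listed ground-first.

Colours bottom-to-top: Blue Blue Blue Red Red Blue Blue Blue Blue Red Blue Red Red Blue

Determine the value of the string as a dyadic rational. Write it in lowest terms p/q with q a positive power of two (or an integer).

5075/2048

1 of 14 · B · max L 0 · min R +∞ — 1
2 of 14 · BB · max L 1 · min R +∞ — 2
3 of 14 · BBB · max L 2 · min R +∞ — 3
4 of 14 · BBBR · max L 2 · min R 3 — 5/2
5 of 14 · BBBRR · max L 2 · min R 5/2 — 9/4
6 of 14 · BBBRRB · max L 9/4 · min R 5/2 — 19/8
7 of 14 · BBBRRBB · max L 19/8 · min R 5/2 — 39/16
8 of 14 · BBBRRBBB · max L 39/16 · min R 5/2 — 79/32
9 of 14 · BBBRRBBBB · max L 79/32 · min R 5/2 — 159/64
10 of 14 · BBBRRBBBBR · max L 79/32 · min R 159/64 — 317/128
11 of 14 · BBBRRBBBBRB · max L 317/128 · min R 159/64 — 635/256
12 of 14 · BBBRRBBBBRBR · max L 317/128 · min R 635/256 — 1269/512
13 of 14 · BBBRRBBBBRBRR · max L 317/128 · min R 1269/512 — 2537/1024
14 of 14 · BBBRRBBBBRBRRB · max L 2537/1024 · min R 1269/512 — 5075/2048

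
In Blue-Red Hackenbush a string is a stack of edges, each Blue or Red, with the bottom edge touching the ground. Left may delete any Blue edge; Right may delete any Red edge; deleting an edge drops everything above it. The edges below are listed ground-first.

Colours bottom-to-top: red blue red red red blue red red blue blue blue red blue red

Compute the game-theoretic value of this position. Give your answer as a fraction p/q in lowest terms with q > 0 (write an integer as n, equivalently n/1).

-7563/8192

step 1: add red to get r; options L={ — } R={ 0 } — -1
step 2: add blue to get rb; options L={ -1 } R={ 0 } — -1/2
step 3: add red to get rbr; options L={ -1 } R={ -1/2, 0 } — -3/4
step 4: add red to get rbrr; options L={ -1 } R={ -3/4, -1/2, 0 } — -7/8
step 5: add red to get rbrrr; options L={ -1 } R={ -7/8, -3/4, -1/2, 0 } — -15/16
step 6: add blue to get rbrrrb; options L={ -1, -15/16 } R={ -7/8, -3/4, -1/2, 0 } — -29/32
step 7: add red to get rbrrrbr; options L={ -1, -15/16 } R={ -29/32, -7/8, -3/4, -1/2, 0 } — -59/64
step 8: add red to get rbrrrbrr; options L={ -1, -15/16 } R={ -59/64, -29/32, -7/8, -3/4, -1/2, 0 } — -119/128
step 9: add blue to get rbrrrbrrb; options L={ -1, -15/16, -119/128 } R={ -59/64, -29/32, -7/8, -3/4, -1/2, 0 } — -237/256
step 10: add blue to get rbrrrbrrbb; options L={ -1, -15/16, -119/128, -237/256 } R={ -59/64, -29/32, -7/8, -3/4, -1/2, 0 } — -473/512
step 11: add blue to get rbrrrbrrbbb; options L={ -1, -15/16, -119/128, -237/256, -473/512 } R={ -59/64, -29/32, -7/8, -3/4, -1/2, 0 } — -945/1024
step 12: add red to get rbrrrbrrbbbr; options L={ -1, -15/16, -119/128, -237/256, -473/512 } R={ -945/1024, -59/64, -29/32, -7/8, -3/4, -1/2, 0 } — -1891/2048
step 13: add blue to get rbrrrbrrbbbrb; options L={ -1, -15/16, -119/128, -237/256, -473/512, -1891/2048 } R={ -945/1024, -59/64, -29/32, -7/8, -3/4, -1/2, 0 } — -3781/4096
step 14: add red to get rbrrrbrrbbbrbr; options L={ -1, -15/16, -119/128, -237/256, -473/512, -1891/2048 } R={ -3781/4096, -945/1024, -59/64, -29/32, -7/8, -3/4, -1/2, 0 } — -7563/8192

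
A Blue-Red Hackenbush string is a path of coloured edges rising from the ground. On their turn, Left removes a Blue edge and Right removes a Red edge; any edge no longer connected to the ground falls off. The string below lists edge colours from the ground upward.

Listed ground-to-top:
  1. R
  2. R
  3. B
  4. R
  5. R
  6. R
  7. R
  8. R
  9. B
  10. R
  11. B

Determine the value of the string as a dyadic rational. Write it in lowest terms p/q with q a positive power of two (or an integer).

Recurse on prefixes of the 11-edge string R R B R R R R R B R B:
step 1: add R to get R; options L={ · } R={ 0 } => -1
step 2: add R to get RR; options L={ · } R={ -1 0 } => -2
step 3: add B to get RRB; options L={ -2 } R={ -1 0 } => -3/2
step 4: add R to get RRBR; options L={ -2 } R={ -3/2 -1 0 } => -7/4
step 5: add R to get RRBRR; options L={ -2 } R={ -7/4 -3/2 -1 0 } => -15/8
step 6: add R to get RRBRRR; options L={ -2 } R={ -15/8 -7/4 -3/2 -1 0 } => -31/16
step 7: add R to get RRBRRRR; options L={ -2 } R={ -31/16 -15/8 -7/4 -3/2 -1 0 } => -63/32
step 8: add R to get RRBRRRRR; options L={ -2 } R={ -63/32 -31/16 -15/8 -7/4 -3/2 -1 0 } => -127/64
step 9: add B to get RRBRRRRRB; options L={ -2 -127/64 } R={ -63/32 -31/16 -15/8 -7/4 -3/2 -1 0 } => -253/128
step 10: add R to get RRBRRRRRBR; options L={ -2 -127/64 } R={ -253/128 -63/32 -31/16 -15/8 -7/4 -3/2 -1 0 } => -507/256
step 11: add B to get RRBRRRRRBRB; options L={ -2 -127/64 -507/256 } R={ -253/128 -63/32 -31/16 -15/8 -7/4 -3/2 -1 0 } => -1013/512

-1013/512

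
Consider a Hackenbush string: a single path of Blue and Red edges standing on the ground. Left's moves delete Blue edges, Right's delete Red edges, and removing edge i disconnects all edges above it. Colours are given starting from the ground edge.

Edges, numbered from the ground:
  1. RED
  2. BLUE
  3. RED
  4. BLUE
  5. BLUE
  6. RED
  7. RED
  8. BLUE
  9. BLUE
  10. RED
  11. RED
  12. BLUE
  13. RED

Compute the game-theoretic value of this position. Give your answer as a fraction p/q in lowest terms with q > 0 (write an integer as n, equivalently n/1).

-2459/4096

Recurse on prefixes of the 13-edge string RED BLUE RED BLUE BLUE RED RED BLUE BLUE RED RED BLUE RED:
R: Left { (no moves) }, Right { 0 } gives simplest -1
RB: Left { -1 }, Right { 0 } gives simplest -1/2
RBR: Left { -1 }, Right { -1/2, 0 } gives simplest -3/4
RBRB: Left { -1, -3/4 }, Right { -1/2, 0 } gives simplest -5/8
RBRBB: Left { -1, -3/4, -5/8 }, Right { -1/2, 0 } gives simplest -9/16
RBRBBR: Left { -1, -3/4, -5/8 }, Right { -9/16, -1/2, 0 } gives simplest -19/32
RBRBBRR: Left { -1, -3/4, -5/8 }, Right { -19/32, -9/16, -1/2, 0 } gives simplest -39/64
RBRBBRRB: Left { -1, -3/4, -5/8, -39/64 }, Right { -19/32, -9/16, -1/2, 0 } gives simplest -77/128
RBRBBRRBB: Left { -1, -3/4, -5/8, -39/64, -77/128 }, Right { -19/32, -9/16, -1/2, 0 } gives simplest -153/256
RBRBBRRBBR: Left { -1, -3/4, -5/8, -39/64, -77/128 }, Right { -153/256, -19/32, -9/16, -1/2, 0 } gives simplest -307/512
RBRBBRRBBRR: Left { -1, -3/4, -5/8, -39/64, -77/128 }, Right { -307/512, -153/256, -19/32, -9/16, -1/2, 0 } gives simplest -615/1024
RBRBBRRBBRRB: Left { -1, -3/4, -5/8, -39/64, -77/128, -615/1024 }, Right { -307/512, -153/256, -19/32, -9/16, -1/2, 0 } gives simplest -1229/2048
RBRBBRRBBRRBR: Left { -1, -3/4, -5/8, -39/64, -77/128, -615/1024 }, Right { -1229/2048, -307/512, -153/256, -19/32, -9/16, -1/2, 0 } gives simplest -2459/4096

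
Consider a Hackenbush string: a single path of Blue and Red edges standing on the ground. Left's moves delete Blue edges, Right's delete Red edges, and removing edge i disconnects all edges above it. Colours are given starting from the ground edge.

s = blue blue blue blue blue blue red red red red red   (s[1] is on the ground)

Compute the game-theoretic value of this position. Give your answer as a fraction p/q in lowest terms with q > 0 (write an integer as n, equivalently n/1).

step 1: add blue to get b; options L={ 0 } R={  } gives 1
step 2: add blue to get bb; options L={ 0,1 } R={  } gives 2
step 3: add blue to get bbb; options L={ 0,1,2 } R={  } gives 3
step 4: add blue to get bbbb; options L={ 0,1,2,3 } R={  } gives 4
step 5: add blue to get bbbbb; options L={ 0,1,2,3,4 } R={  } gives 5
step 6: add blue to get bbbbbb; options L={ 0,1,2,3,4,5 } R={  } gives 6
step 7: add red to get bbbbbbr; options L={ 0,1,2,3,4,5 } R={ 6 } gives 11/2
step 8: add red to get bbbbbbrr; options L={ 0,1,2,3,4,5 } R={ 11/2,6 } gives 21/4
step 9: add red to get bbbbbbrrr; options L={ 0,1,2,3,4,5 } R={ 21/4,11/2,6 } gives 41/8
step 10: add red to get bbbbbbrrrr; options L={ 0,1,2,3,4,5 } R={ 41/8,21/4,11/2,6 } gives 81/16
step 11: add red to get bbbbbbrrrrr; options L={ 0,1,2,3,4,5 } R={ 81/16,41/8,21/4,11/2,6 } gives 161/32

161/32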